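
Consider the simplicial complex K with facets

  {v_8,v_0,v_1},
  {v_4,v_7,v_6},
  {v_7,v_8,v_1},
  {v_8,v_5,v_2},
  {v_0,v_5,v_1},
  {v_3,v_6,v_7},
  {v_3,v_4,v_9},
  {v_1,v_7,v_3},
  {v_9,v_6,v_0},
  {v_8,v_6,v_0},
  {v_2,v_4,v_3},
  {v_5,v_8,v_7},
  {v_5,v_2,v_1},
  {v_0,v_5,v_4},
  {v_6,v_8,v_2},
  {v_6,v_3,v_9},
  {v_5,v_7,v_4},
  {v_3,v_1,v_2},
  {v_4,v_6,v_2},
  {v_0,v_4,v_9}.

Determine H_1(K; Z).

H_1 ≅ Z ⊕ Z/2Z.

We work with the vertex ordering v_0 < v_1 < v_2 < v_3 < v_4 < v_5 < v_6 < v_7 < v_8 < v_9. The simplices of K, each written with vertices in increasing order, are:

  0-simplices (10): [v_0], [v_1], [v_2], [v_3], [v_4], [v_5], [v_6], [v_7], [v_8], [v_9]
  1-simplices (30): (30 of them)
  2-simplices (20): (20 of them)

giving chain groups C_0 ≅ Z^10, C_1 ≅ Z^30, C_2 ≅ Z^20.

Boundary ∂_1: C_1 → C_0 sends each edge [p,q] (with p < q) to q − p.
The resulting 10×30 matrix has rank 9, and its Smith normal form has invariant factors (1,1,1,1,1,1,1,1,1).

Boundary ∂_2: C_2 → C_1 sends each 2-simplex [p,q,r] to [q,r] − [p,r] + [p,q]. For instance
  ∂[v_3,v_4,v_9] = [v_4,v_9] − [v_3,v_9] + [v_3,v_4],
  ∂[v_0,v_6,v_8] = [v_6,v_8] − [v_0,v_8] + [v_0,v_6].
The 30×20 boundary matrix has rank 20 and Smith normal form diag(1,1,1,1,1,1,1,1,1,1,1,1,1,1,1,1,1,1,1,2).

Reading off H_k = ker ∂_k / im ∂_{k+1}:

  H_1: rank ker ∂_1 − rank ∂_2 = (30 − 9) − 20 = 1, and ∂_2 has invariant factor 2 > 1, so H_1 ≅ Z ⊕ Z/2Z.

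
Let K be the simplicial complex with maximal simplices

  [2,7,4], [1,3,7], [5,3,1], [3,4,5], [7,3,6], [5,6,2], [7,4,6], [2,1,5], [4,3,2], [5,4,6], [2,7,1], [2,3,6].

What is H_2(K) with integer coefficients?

H_2 = 0.

Order the vertices as 1 < 2 < 3 < 4 < 5 < 6 < 7. Listing each simplex with vertices in this order, K has dimension 2 with simplices:

  0-simplices (7): [1], [2], [3], [4], [5], [6], [7]
  1-simplices (18): [1,2], [1,3], [1,5], [1,7], [2,3], [2,4], [2,5], [2,6], [2,7], [3,4], [3,5], [3,6], [3,7], [4,5], [4,6], [4,7], [5,6], [6,7]
  2-simplices (12): [1,2,5], [1,2,7], [1,3,5], [1,3,7], [2,3,4], [2,3,6], [2,4,7], [2,5,6], [3,4,5], [3,6,7], [4,5,6], [4,6,7]

Hence C_0 ≅ Z^7, C_1 ≅ Z^18, C_2 ≅ Z^12.

Boundary ∂_1: C_1 → C_0 maps an edge to its endpoints' difference, ∂[p,q] = q − p. For instance
  ∂[2,5] = [5] − [2].
As a 7×18 matrix over Z this has rank 6, with invariant factors (1,1,1,1,1,1).

Boundary ∂_2: C_2 → C_1 maps a triangle to the signed sum of its edges. For instance
  ∂[3,6,7] = [6,7] − [3,7] + [3,6],
  ∂[2,3,4] = [3,4] − [2,4] + [2,3].
This gives a 18×12 integer matrix of rank 12; reducing to Smith normal form yields diagonal entries (1,1,1,1,1,1,1,1,1,1,1,2).

Now H_k = ker ∂_k / im ∂_{k+1}, so:

  H_2: rank ker ∂_2 − rank ∂_3 = (12 − 12) − 0 = 0, and there is no ∂_3, so H_2 = 0.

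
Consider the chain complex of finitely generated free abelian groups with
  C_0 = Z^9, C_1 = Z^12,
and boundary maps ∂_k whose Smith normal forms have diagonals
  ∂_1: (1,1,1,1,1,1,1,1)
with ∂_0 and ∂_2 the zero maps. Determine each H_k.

H_0: b_0 = 9 − 0 − 8 = 1; torsion from ∂_1 factors > 1: none. So H_0 = Z.
H_1: b_1 = 12 − 8 − 0 = 4; torsion from ∂_2 factors > 1: none. So H_1 = Z^4.

H_0 = Z,  H_1 = Z^4.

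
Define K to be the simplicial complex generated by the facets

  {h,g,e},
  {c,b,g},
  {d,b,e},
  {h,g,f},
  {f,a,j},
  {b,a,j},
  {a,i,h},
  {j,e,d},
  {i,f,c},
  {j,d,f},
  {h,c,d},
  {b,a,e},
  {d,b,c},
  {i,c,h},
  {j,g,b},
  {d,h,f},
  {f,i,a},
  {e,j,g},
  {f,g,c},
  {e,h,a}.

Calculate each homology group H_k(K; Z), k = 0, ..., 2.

K has 10 vertices, 30 edges, 20 triangles.
rank ∂_0 = 0, rank ∂_1 = 9 ⇒ b_0 = 10 − 0 − 9 = 1; all invariant factors of ∂_1 are 1 so no torsion. So H_0 = Z.
rank ∂_1 = 9, rank ∂_2 = 20 ⇒ b_1 = 30 − 9 − 20 = 1; ∂_2 has invariant factor(s) [2] giving torsion. So H_1 = Z ⊕ Z/2.
rank ∂_2 = 20, rank ∂_3 = 0 ⇒ b_2 = 20 − 20 − 0 = 0. So H_2 = 0.

H_0 ≅ Z,  H_1 ≅ Z ⊕ Z/2,  H_2 = 0.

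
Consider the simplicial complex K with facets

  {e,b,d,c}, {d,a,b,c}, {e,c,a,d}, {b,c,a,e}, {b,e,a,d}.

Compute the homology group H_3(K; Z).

H_3 ≅ Z.

K has 5 vertices, 10 edges, 10 triangles, 5 3-simplices.
rank ∂_3 = 4, rank ∂_4 = 0 ⇒ b_3 = 5 − 4 − 0 = 1. So H_3 = Z.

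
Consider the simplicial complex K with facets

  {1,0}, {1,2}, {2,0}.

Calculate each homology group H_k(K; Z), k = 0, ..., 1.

Order the vertices as 0 < 1 < 2. Listing each simplex with vertices in this order, K has dimension 1 with simplices:

  0-simplices (3): [0], [1], [2]
  1-simplices (3): [0,1], [0,2], [1,2]

giving chain groups C_0 ≅ Z^3, C_1 ≅ Z^3.

Boundary ∂_1: C_1 → C_0 sends each edge [p,q] (with p < q) to q − p. For instance
  ∂[0,2] = [2] − [0].
The resulting 3×3 matrix has rank 2, and its Smith normal form has invariant factors (1,1).

From H_k ≅ ker(∂_k) / im(∂_{k+1}) we obtain:

  H_0: rank C_0 − rank ∂_1 = 3 − 2 = 1, and the invariant factors of ∂_1 are all 1, so H_0 ≅ Z.
  H_1: rank ker ∂_1 − rank ∂_2 = (3 − 2) − 0 = 1, and there is no ∂_2, so H_1 ≅ Z.

As a check, the Euler characteristic is 3 − 3 = 0, which agrees with 1 − 1 = 0.

H_0 ≅ Z,  H_1 ≅ Z.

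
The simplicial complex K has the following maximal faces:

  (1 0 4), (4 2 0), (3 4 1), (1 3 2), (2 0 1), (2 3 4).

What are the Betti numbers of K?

b_0 = 1, b_1 = 0, b_2 = 1.

Take the total order 0 < 1 < 2 < 3 < 4 on the vertex set. Then K (dimension 2) consists of the simplices:

  0-simplices (5): [0], [1], [2], [3], [4]
  1-simplices (9): [0,1], [0,2], [0,4], [1,2], [1,3], [1,4], [2,3], [2,4], [3,4]
  2-simplices (6): [0,1,2], [0,1,4], [0,2,4], [1,2,3], [1,3,4], [2,3,4]

giving chain groups C_0 ≅ Z^5, C_1 ≅ Z^9, C_2 ≅ Z^6.

The boundary map ∂_1: C_1 → C_0 is given by ∂[p,q] = [q] − [p]. For instance
  ∂[0,1] = [1] − [0].
As a 5×9 matrix over Z this has rank 4, with invariant factors (1,1,1,1).

Boundary ∂_2: C_2 → C_1 maps a triangle to the signed sum of its edges. For instance
  ∂[2,3,4] = [3,4] − [2,4] + [2,3],
  ∂[1,2,3] = [2,3] − [1,3] + [1,2].
The resulting 9×6 matrix has rank 5, and its Smith normal form has invariant factors (1,1,1,1,1).

Now H_k = ker ∂_k / im ∂_{k+1}, so:

  H_0: rank C_0 − rank ∂_1 = 5 − 4 = 1, and the invariant factors of ∂_1 are all 1, so H_0 = Z.
  H_1: rank ker ∂_1 − rank ∂_2 = (9 − 4) − 5 = 0, and the invariant factors of ∂_2 are all 1, so H_1 = 0.
  H_2: rank ker ∂_2 − rank ∂_3 = (6 − 5) − 0 = 1, and there is no ∂_3, so H_2 = Z.

As a check, the Euler characteristic is 5 − 9 + 6 = 2, which agrees with 1 − 0 + 1 = 2.

Hence the Betti numbers are b_0 = 1, b_1 = 0, b_2 = 1.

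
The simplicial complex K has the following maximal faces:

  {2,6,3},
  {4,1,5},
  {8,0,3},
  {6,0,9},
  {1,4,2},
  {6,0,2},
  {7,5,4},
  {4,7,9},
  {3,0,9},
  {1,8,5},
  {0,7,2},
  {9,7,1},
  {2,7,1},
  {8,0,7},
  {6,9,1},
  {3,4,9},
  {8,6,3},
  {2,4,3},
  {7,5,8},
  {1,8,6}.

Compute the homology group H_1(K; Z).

Order the vertices as 0 < 1 < 2 < 3 < 4 < 5 < 6 < 7 < 8 < 9. Listing each simplex with vertices in this order, K has dimension 2 with simplices:

  0-simplices (10): [0], [1], [2], [3], [4], [5], [6], [7], [8], [9]
  1-simplices (30): (30 of them)
  2-simplices (20): (20 of them)

Hence C_0 ≅ Z^10, C_1 ≅ Z^30, C_2 ≅ Z^20.

The boundary map ∂_1: C_1 → C_0 is given by ∂[p,q] = [q] − [p].
As a 10×30 matrix over Z this has rank 9, with invariant factors (1,1,1,1,1,1,1,1,1).

∂_2: C_2 → C_1 sends each 2-simplex [p,q,r] to [q,r] − [p,r] + [p,q]. For instance
  ∂[1,6,9] = [6,9] − [1,9] + [1,6],
  ∂[1,5,8] = [5,8] − [1,8] + [1,5].
This gives a 30×20 integer matrix of rank 20; reducing to Smith normal form yields diagonal entries (1,1,1,1,1,1,1,1,1,1,1,1,1,1,1,1,1,1,1,2).

From H_k ≅ ker(∂_k) / im(∂_{k+1}) we obtain:

  H_1: rank ker ∂_1 − rank ∂_2 = (30 − 9) − 20 = 1, and ∂_2 has invariant factor 2 > 1, so H_1 ≅ Z ⊕ Z/2.

H_1 ≅ Z ⊕ Z/2.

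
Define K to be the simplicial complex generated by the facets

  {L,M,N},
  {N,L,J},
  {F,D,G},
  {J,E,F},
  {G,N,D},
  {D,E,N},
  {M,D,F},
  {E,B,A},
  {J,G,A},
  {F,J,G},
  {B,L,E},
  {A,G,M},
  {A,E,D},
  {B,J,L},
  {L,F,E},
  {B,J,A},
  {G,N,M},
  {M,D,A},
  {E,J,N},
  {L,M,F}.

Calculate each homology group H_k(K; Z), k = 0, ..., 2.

Order the vertices as A < B < D < E < F < G < J < L < M < N. Listing each simplex with vertices in this order, K has dimension 2 with simplices:

  0-simplices (10): A, B, D, E, F, G, J, L, M, N
  1-simplices (30): AB, AD, AE, AG, AJ, AM, BE, BJ, BL, DE, DF, DG, DM, DN, EF, EJ, EL, EN, FG, FJ, FL, FM, GJ, GM, GN, JL, JN, LM, LN, MN
  2-simplices (20): ABE, ABJ, ADE, ADM, AGJ, AGM, BEL, BJL, DEN, DFG, DFM, DGN, EFJ, EFL, EJN, FGJ, FLM, GMN, JLN, LMN

Hence C_0 ≅ Z^10, C_1 ≅ Z^30, C_2 ≅ Z^20.

∂_1: C_1 → C_0 maps an edge to its endpoints' difference, ∂[p,q] = q − p.
The resulting 10×30 matrix has rank 9, and its Smith normal form has invariant factors (1,1,1,1,1,1,1,1,1).

The boundary map ∂_2: C_2 → C_1 maps a triangle to the signed sum of its edges. For instance
  ∂DFM = FM − DM + DF,
  ∂DGN = GN − DN + DG.
As a 30×20 matrix over Z this has rank 20, with invariant factors (1,1,1,1,1,1,1,1,1,1,1,1,1,1,1,1,1,1,1,2).

From H_k ≅ ker(∂_k) / im(∂_{k+1}) we obtain:

  H_0: rank C_0 − rank ∂_1 = 10 − 9 = 1, and the invariant factors of ∂_1 are all 1, so H_0 ≅ Z.
  H_1: rank ker ∂_1 − rank ∂_2 = (30 − 9) − 20 = 1, and ∂_2 has invariant factor 2 > 1, so H_1 ≅ Z ⊕ Z/2.
  H_2: rank ker ∂_2 − rank ∂_3 = (20 − 20) − 0 = 0, and there is no ∂_3, so H_2 ≅ 0.

(K is a triangulation of the Klein bottle.)

H_0 ≅ Z,  H_1 ≅ Z ⊕ Z/2,  H_2 = 0.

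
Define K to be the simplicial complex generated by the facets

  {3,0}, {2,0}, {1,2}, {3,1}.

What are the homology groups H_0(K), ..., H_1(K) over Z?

H_0 = Z,  H_1 = Z.

Take the total order 0 < 1 < 2 < 3 on the vertex set. Then K (dimension 1) consists of the simplices:

  0-simplices (4): [0], [1], [2], [3]
  1-simplices (4): [0,2], [0,3], [1,2], [1,3]

Hence C_0 ≅ Z^4, C_1 ≅ Z^4.

∂_1: C_1 → C_0 sends each edge [p,q] (with p < q) to q − p.
This gives a 4×4 integer matrix of rank 3; reducing to Smith normal form yields diagonal entries (1,1,1).

Now H_k = ker ∂_k / im ∂_{k+1}, so:

  H_0: rank C_0 − rank ∂_1 = 4 − 3 = 1, and the invariant factors of ∂_1 are all 1, so H_0 ≅ Z.
  H_1: rank ker ∂_1 − rank ∂_2 = (4 − 3) − 0 = 1, and there is no ∂_2, so H_1 ≅ Z.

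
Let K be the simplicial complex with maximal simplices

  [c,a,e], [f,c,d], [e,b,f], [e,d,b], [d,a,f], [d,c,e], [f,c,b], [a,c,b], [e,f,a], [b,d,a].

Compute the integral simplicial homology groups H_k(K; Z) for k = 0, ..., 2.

Take the total order a < b < c < d < e < f on the vertex set. Then K (dimension 2) consists of the simplices:

  0-simplices (6): a, b, c, d, e, f
  1-simplices (15): ab, ac, ad, ae, af, bc, bd, be, bf, cd, ce, cf, de, df, ef
  2-simplices (10): abc, abd, ace, adf, aef, bcf, bde, bef, cde, cdf

Hence C_0 ≅ Z^6, C_1 ≅ Z^15, C_2 ≅ Z^10.

The boundary map ∂_1: C_1 → C_0 is given by ∂[p,q] = [q] − [p].
The 6×15 boundary matrix has rank 5 and Smith normal form diag(1,1,1,1,1).

The boundary map ∂_2: C_2 → C_1 acts by ∂[p,q,r] = [q,r] − [p,r] + [p,q]. For instance
  ∂cdf = df − cf + cd,
  ∂adf = df − af + ad.
As a 15×10 matrix over Z this has rank 10, with invariant factors (1,1,1,1,1,1,1,1,1,2).

Now H_k = ker ∂_k / im ∂_{k+1}, so:

  H_0: rank C_0 − rank ∂_1 = 6 − 5 = 1, and the invariant factors of ∂_1 are all 1, so H_0 = Z.
  H_1: rank ker ∂_1 − rank ∂_2 = (15 − 5) − 10 = 0, and ∂_2 has invariant factor 2 > 1, so H_1 = Z/2.
  H_2: rank ker ∂_2 − rank ∂_3 = (10 − 10) − 0 = 0, and there is no ∂_3, so H_2 = 0.

(K is a triangulation of the real projective plane RP^2.)

H_0 ≅ Z,  H_1 ≅ Z/2,  H_2 = 0.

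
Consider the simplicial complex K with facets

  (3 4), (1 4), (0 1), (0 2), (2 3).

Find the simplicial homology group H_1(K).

H_1 ≅ Z.

Order the vertices as 0 < 1 < 2 < 3 < 4. Listing each simplex with vertices in this order, K has dimension 1 with simplices:

  0-simplices (5): [0], [1], [2], [3], [4]
  1-simplices (5): [0,1], [0,2], [1,4], [2,3], [3,4]

giving chain groups C_0 ≅ Z^5, C_1 ≅ Z^5.

Boundary ∂_1: C_1 → C_0 maps an edge to its endpoints' difference, ∂[p,q] = q − p. For instance
  ∂[2,3] = [3] − [2].
The 5×5 boundary matrix has rank 4 and Smith normal form diag(1,1,1,1).

Now H_k = ker ∂_k / im ∂_{k+1}, so:

  H_1: rank ker ∂_1 − rank ∂_2 = (5 − 4) − 0 = 1, and there is no ∂_2, so H_1 ≅ Z.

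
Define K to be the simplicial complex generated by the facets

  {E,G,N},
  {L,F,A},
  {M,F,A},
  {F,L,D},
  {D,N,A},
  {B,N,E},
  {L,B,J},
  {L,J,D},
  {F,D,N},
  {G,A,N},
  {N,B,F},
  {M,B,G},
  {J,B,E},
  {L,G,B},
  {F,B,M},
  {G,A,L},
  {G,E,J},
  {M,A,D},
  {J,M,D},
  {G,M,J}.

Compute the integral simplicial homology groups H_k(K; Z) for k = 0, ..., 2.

H_0 ≅ Z,  H_1 ≅ Z ⊕ Z/2,  H_2 = 0.

Take the total order A < B < D < E < F < G < J < L < M < N on the vertex set. Then K (dimension 2) consists of the simplices:

  0-simplices (10): A, B, D, E, F, G, J, L, M, N
  1-simplices (30): AD, AF, AG, AL, AM, AN, BE, BF, BG, BJ, BL, BM, BN, DF, DJ, DL, DM, DN, EG, EJ, EN, FL, FM, FN, GJ, GL, GM, GN, JL, JM
  2-simplices (20): ADM, ADN, AFL, AFM, AGL, AGN, BEJ, BEN, BFM, BFN, BGL, BGM, BJL, DFL, DFN, DJL, DJM, EGJ, EGN, GJM

giving chain groups C_0 ≅ Z^10, C_1 ≅ Z^30, C_2 ≅ Z^20.

Boundary ∂_1: C_1 → C_0 sends each edge [p,q] (with p < q) to q − p.
The 10×30 boundary matrix has rank 9 and Smith normal form diag(1,1,1,1,1,1,1,1,1).

∂_2: C_2 → C_1 sends each 2-simplex [p,q,r] to [q,r] − [p,r] + [p,q]. For instance
  ∂DJL = JL − DL + DJ,
  ∂GJM = JM − GM + GJ.
As a 30×20 matrix over Z this has rank 20, with invariant factors (1,1,1,1,1,1,1,1,1,1,1,1,1,1,1,1,1,1,1,2).

Now H_k = ker ∂_k / im ∂_{k+1}, so:

  H_0: rank C_0 − rank ∂_1 = 10 − 9 = 1, and the invariant factors of ∂_1 are all 1, so H_0 ≅ Z.
  H_1: rank ker ∂_1 − rank ∂_2 = (30 − 9) − 20 = 1, and ∂_2 has invariant factor 2 > 1, so H_1 ≅ Z ⊕ Z/2.
  H_2: rank ker ∂_2 − rank ∂_3 = (20 − 20) − 0 = 0, and there is no ∂_3, so H_2 ≅ 0.

(K is a triangulation of the Klein bottle.)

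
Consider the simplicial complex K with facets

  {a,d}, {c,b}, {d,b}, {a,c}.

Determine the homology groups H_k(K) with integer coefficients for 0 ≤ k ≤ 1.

We work with the vertex ordering a < b < c < d. The simplices of K, each written with vertices in increasing order, are:

  0-simplices (4): a, b, c, d
  1-simplices (4): ac, ad, bc, bd

giving chain groups C_0 ≅ Z^4, C_1 ≅ Z^4.

∂_1: C_1 → C_0 maps an edge to its endpoints' difference, ∂[p,q] = q − p. For instance
  ∂bd = d − b.
This gives a 4×4 integer matrix of rank 3; reducing to Smith normal form yields diagonal entries (1,1,1).

Computing H_k = (kernel of ∂_k) / (image of ∂_{k+1}):

  H_0: rank C_0 − rank ∂_1 = 4 − 3 = 1, and the invariant factors of ∂_1 are all 1, so H_0 ≅ Z.
  H_1: rank ker ∂_1 − rank ∂_2 = (4 − 3) − 0 = 1, and there is no ∂_2, so H_1 ≅ Z.

As a check, the Euler characteristic is 4 − 4 = 0, which agrees with 1 − 1 = 0.
(K is a triangulation of the circle S^1.)

H_0 ≅ Z,  H_1 ≅ Z.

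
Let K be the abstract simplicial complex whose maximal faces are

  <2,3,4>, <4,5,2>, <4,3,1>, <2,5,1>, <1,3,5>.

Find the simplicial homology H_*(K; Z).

Take the total order 1 < 2 < 3 < 4 < 5 on the vertex set. Then K (dimension 2) consists of the simplices:

  0-simplices (5): [1], [2], [3], [4], [5]
  1-simplices (10): [1,2], [1,3], [1,4], [1,5], [2,3], [2,4], [2,5], [3,4], [3,5], [4,5]
  2-simplices (5): [1,2,5], [1,3,4], [1,3,5], [2,3,4], [2,4,5]

so the chain groups are C_0 ≅ Z^5, C_1 ≅ Z^10, C_2 ≅ Z^5.

Boundary ∂_1: C_1 → C_0 sends each edge [p,q] (with p < q) to q − p.
The 5×10 boundary matrix has rank 4 and Smith normal form diag(1,1,1,1).

Boundary ∂_2: C_2 → C_1 sends each 2-simplex [p,q,r] to [q,r] − [p,r] + [p,q]. For instance
  ∂[1,2,5] = [2,5] − [1,5] + [1,2],
  ∂[1,3,4] = [3,4] − [1,4] + [1,3].
As a 10×5 matrix over Z this has rank 5, with invariant factors (1,1,1,1,1).

Now H_k = ker ∂_k / im ∂_{k+1}, so:

  H_0: rank C_0 − rank ∂_1 = 5 − 4 = 1, and the invariant factors of ∂_1 are all 1, so H_0 = Z.
  H_1: rank ker ∂_1 − rank ∂_2 = (10 − 4) − 5 = 1, and the invariant factors of ∂_2 are all 1, so H_1 = Z.
  H_2: rank ker ∂_2 − rank ∂_3 = (5 − 5) − 0 = 0, and there is no ∂_3, so H_2 = 0.

H_0 = Z,  H_1 = Z,  H_2 = 0.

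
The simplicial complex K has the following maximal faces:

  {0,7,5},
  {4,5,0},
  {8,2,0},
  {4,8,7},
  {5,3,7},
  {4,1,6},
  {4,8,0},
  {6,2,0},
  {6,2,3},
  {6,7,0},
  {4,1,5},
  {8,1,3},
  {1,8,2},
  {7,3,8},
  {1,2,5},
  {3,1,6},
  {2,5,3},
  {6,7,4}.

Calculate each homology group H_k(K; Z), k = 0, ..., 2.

H_0 ≅ Z,  H_1 ≅ Z ⊕ Z/2,  H_2 = 0.

We work with the vertex ordering 0 < 1 < 2 < 3 < 4 < 5 < 6 < 7 < 8. The simplices of K, each written with vertices in increasing order, are:

  0-simplices (9): [0], [1], [2], [3], [4], [5], [6], [7], [8]
  1-simplices (27): (27 of them)
  2-simplices (18): [0,2,6], [0,2,8], [0,4,5], [0,4,8], [0,5,7], [0,6,7], [1,2,5], [1,2,8], [1,3,6], [1,3,8], [1,4,5], [1,4,6], [2,3,5], [2,3,6], [3,5,7], [3,7,8], [4,6,7], [4,7,8]

so the chain groups are C_0 ≅ Z^9, C_1 ≅ Z^27, C_2 ≅ Z^18.

The boundary map ∂_1: C_1 → C_0 is given by ∂[p,q] = [q] − [p]. For instance
  ∂[2,8] = [8] − [2].
The resulting 9×27 matrix has rank 8, and its Smith normal form has invariant factors (1,1,1,1,1,1,1,1).

∂_2: C_2 → C_1 maps a triangle to the signed sum of its edges. For instance
  ∂[1,3,6] = [3,6] − [1,6] + [1,3],
  ∂[0,4,5] = [4,5] − [0,5] + [0,4].
The 27×18 boundary matrix has rank 18 and Smith normal form diag(1,1,1,1,1,1,1,1,1,1,1,1,1,1,1,1,1,2).

Computing H_k = (kernel of ∂_k) / (image of ∂_{k+1}):

  H_0: rank C_0 − rank ∂_1 = 9 − 8 = 1, and the invariant factors of ∂_1 are all 1, so H_0 ≅ Z.
  H_1: rank ker ∂_1 − rank ∂_2 = (27 − 8) − 18 = 1, and ∂_2 has invariant factor 2 > 1, so H_1 ≅ Z ⊕ Z/2.
  H_2: rank ker ∂_2 − rank ∂_3 = (18 − 18) − 0 = 0, and there is no ∂_3, so H_2 ≅ 0.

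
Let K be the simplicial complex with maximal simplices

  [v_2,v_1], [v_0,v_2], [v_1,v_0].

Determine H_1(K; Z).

H_1 = Z.

Order the vertices as v_0 < v_1 < v_2. Listing each simplex with vertices in this order, K has dimension 1 with simplices:

  0-simplices (3): [v_0], [v_1], [v_2]
  1-simplices (3): [v_0,v_1], [v_0,v_2], [v_1,v_2]

so the chain groups are C_0 ≅ Z^3, C_1 ≅ Z^3.

Boundary ∂_1: C_1 → C_0 is given by ∂[p,q] = [q] − [p]. For instance
  ∂[v_0,v_1] = [v_1] − [v_0].
The resulting 3×3 matrix has rank 2, and its Smith normal form has invariant factors (1,1).

From H_k ≅ ker(∂_k) / im(∂_{k+1}) we obtain:

  H_1: rank ker ∂_1 − rank ∂_2 = (3 − 2) − 0 = 1, and there is no ∂_2, so H_1 = Z.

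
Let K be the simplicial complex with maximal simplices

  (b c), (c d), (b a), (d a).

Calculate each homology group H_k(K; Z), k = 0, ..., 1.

H_0 = Z,  H_1 = Z.

Take the total order a < b < c < d on the vertex set. Then K (dimension 1) consists of the simplices:

  0-simplices (4): a, b, c, d
  1-simplices (4): ab, ad, bc, cd

giving chain groups C_0 ≅ Z^4, C_1 ≅ Z^4.

Boundary ∂_1: C_1 → C_0 sends each edge [p,q] (with p < q) to q − p. For instance
  ∂ab = b − a.
As a 4×4 matrix over Z this has rank 3, with invariant factors (1,1,1).

From H_k ≅ ker(∂_k) / im(∂_{k+1}) we obtain:

  H_0: rank C_0 − rank ∂_1 = 4 − 3 = 1, and the invariant factors of ∂_1 are all 1, so H_0 ≅ Z.
  H_1: rank ker ∂_1 − rank ∂_2 = (4 − 3) − 0 = 1, and there is no ∂_2, so H_1 ≅ Z.

(K is a triangulation of the circle S^1.)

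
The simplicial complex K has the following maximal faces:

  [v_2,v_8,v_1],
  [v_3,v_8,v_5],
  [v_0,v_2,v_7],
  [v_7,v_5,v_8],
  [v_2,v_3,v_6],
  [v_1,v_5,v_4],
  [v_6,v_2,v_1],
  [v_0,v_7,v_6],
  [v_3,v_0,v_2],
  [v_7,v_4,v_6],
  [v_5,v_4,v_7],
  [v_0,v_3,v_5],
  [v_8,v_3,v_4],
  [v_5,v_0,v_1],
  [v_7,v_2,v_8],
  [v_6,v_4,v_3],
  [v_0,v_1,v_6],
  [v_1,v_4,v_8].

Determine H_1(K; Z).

H_1 = Z ⊕ Z_2.

We work with the vertex ordering v_0 < v_1 < v_2 < v_3 < v_4 < v_5 < v_6 < v_7 < v_8. The simplices of K, each written with vertices in increasing order, are:

  0-simplices (9): [v_0], [v_1], [v_2], [v_3], [v_4], [v_5], [v_6], [v_7], [v_8]
  1-simplices (27): (27 of them)
  2-simplices (18): (18 of them)

so the chain groups are C_0 ≅ Z^9, C_1 ≅ Z^27, C_2 ≅ Z^18.

The boundary map ∂_1: C_1 → C_0 is given by ∂[p,q] = [q] − [p]. For instance
  ∂[v_6,v_7] = [v_7] − [v_6].
The resulting 9×27 matrix has rank 8, and its Smith normal form has invariant factors (1,1,1,1,1,1,1,1).

∂_2: C_2 → C_1 sends each 2-simplex [p,q,r] to [q,r] − [p,r] + [p,q]. For instance
  ∂[v_4,v_6,v_7] = [v_6,v_7] − [v_4,v_7] + [v_4,v_6],
  ∂[v_0,v_1,v_5] = [v_1,v_5] − [v_0,v_5] + [v_0,v_1].
The resulting 27×18 matrix has rank 18, and its Smith normal form has invariant factors (1,1,1,1,1,1,1,1,1,1,1,1,1,1,1,1,1,2).

Computing H_k = (kernel of ∂_k) / (image of ∂_{k+1}):

  H_1: rank ker ∂_1 − rank ∂_2 = (27 − 8) − 18 = 1, and ∂_2 has invariant factor 2 > 1, so H_1 = Z ⊕ Z_2.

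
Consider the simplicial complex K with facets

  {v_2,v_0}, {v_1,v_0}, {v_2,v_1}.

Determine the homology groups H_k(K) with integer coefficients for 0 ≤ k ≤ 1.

H_0 ≅ Z,  H_1 ≅ Z.

Take the total order v_0 < v_1 < v_2 on the vertex set. Then K (dimension 1) consists of the simplices:

  0-simplices (3): [v_0], [v_1], [v_2]
  1-simplices (3): [v_0,v_1], [v_0,v_2], [v_1,v_2]

giving chain groups C_0 ≅ Z^3, C_1 ≅ Z^3.

The boundary map ∂_1: C_1 → C_0 maps an edge to its endpoints' difference, ∂[p,q] = q − p.
The resulting 3×3 matrix has rank 2, and its Smith normal form has invariant factors (1,1).

From H_k ≅ ker(∂_k) / im(∂_{k+1}) we obtain:

  H_0: rank C_0 − rank ∂_1 = 3 − 2 = 1, and the invariant factors of ∂_1 are all 1, so H_0 = Z.
  H_1: rank ker ∂_1 − rank ∂_2 = (3 − 2) − 0 = 1, and there is no ∂_2, so H_1 = Z.

As a check, the Euler characteristic is 3 − 3 = 0, which agrees with 1 − 1 = 0.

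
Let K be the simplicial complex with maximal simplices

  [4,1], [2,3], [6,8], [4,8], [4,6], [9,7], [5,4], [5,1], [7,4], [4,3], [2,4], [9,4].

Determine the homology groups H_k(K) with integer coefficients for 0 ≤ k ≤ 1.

H_0 = Z,  H_1 = Z^4.

Take the total order 1 < 2 < 3 < 4 < 5 < 6 < 7 < 8 < 9 on the vertex set. Then K (dimension 1) consists of the simplices:

  0-simplices (9): [1], [2], [3], [4], [5], [6], [7], [8], [9]
  1-simplices (12): [1,4], [1,5], [2,3], [2,4], [3,4], [4,5], [4,6], [4,7], [4,8], [4,9], [6,8], [7,9]

giving chain groups C_0 ≅ Z^9, C_1 ≅ Z^12.

∂_1: C_1 → C_0 maps an edge to its endpoints' difference, ∂[p,q] = q − p.
The 9×12 boundary matrix has rank 8 and Smith normal form diag(1,1,1,1,1,1,1,1).

Now H_k = ker ∂_k / im ∂_{k+1}, so:

  H_0: rank C_0 − rank ∂_1 = 9 − 8 = 1, and the invariant factors of ∂_1 are all 1, so H_0 ≅ Z.
  H_1: rank ker ∂_1 − rank ∂_2 = (12 − 8) − 0 = 4, and there is no ∂_2, so H_1 ≅ Z^4.

As a check, the Euler characteristic is 9 − 12 = -3, which agrees with 1 − 4 = -3.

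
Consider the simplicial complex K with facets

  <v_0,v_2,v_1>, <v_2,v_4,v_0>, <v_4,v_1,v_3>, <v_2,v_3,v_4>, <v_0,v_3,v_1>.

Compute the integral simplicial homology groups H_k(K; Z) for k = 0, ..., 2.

We work with the vertex ordering v_0 < v_1 < v_2 < v_3 < v_4. The simplices of K, each written with vertices in increasing order, are:

  0-simplices (5): [v_0], [v_1], [v_2], [v_3], [v_4]
  1-simplices (10): [v_0,v_1], [v_0,v_2], [v_0,v_3], [v_0,v_4], [v_1,v_2], [v_1,v_3], [v_1,v_4], [v_2,v_3], [v_2,v_4], [v_3,v_4]
  2-simplices (5): [v_0,v_1,v_2], [v_0,v_1,v_3], [v_0,v_2,v_4], [v_1,v_3,v_4], [v_2,v_3,v_4]

Hence C_0 ≅ Z^5, C_1 ≅ Z^10, C_2 ≅ Z^5.

∂_1: C_1 → C_0 is given by ∂[p,q] = [q] − [p]. For instance
  ∂[v_3,v_4] = [v_4] − [v_3].
As a 5×10 matrix over Z this has rank 4, with invariant factors (1,1,1,1).

The boundary map ∂_2: C_2 → C_1 maps a triangle to the signed sum of its edges. For instance
  ∂[v_0,v_2,v_4] = [v_2,v_4] − [v_0,v_4] + [v_0,v_2],
  ∂[v_2,v_3,v_4] = [v_3,v_4] − [v_2,v_4] + [v_2,v_3].
The resulting 10×5 matrix has rank 5, and its Smith normal form has invariant factors (1,1,1,1,1).

Reading off H_k = ker ∂_k / im ∂_{k+1}:

  H_0: rank C_0 − rank ∂_1 = 5 − 4 = 1, and the invariant factors of ∂_1 are all 1, so H_0 = Z.
  H_1: rank ker ∂_1 − rank ∂_2 = (10 − 4) − 5 = 1, and the invariant factors of ∂_2 are all 1, so H_1 = Z.
  H_2: rank ker ∂_2 − rank ∂_3 = (5 − 5) − 0 = 0, and there is no ∂_3, so H_2 = 0.

As a check, the Euler characteristic is 5 − 10 + 5 = 0, which agrees with 1 − 1 + 0 = 0.

H_0 = Z,  H_1 = Z,  H_2 = 0.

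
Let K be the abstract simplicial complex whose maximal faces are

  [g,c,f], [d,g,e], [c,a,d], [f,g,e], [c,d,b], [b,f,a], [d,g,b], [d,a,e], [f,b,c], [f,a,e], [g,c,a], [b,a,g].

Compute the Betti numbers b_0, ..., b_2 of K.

b_0 = 1, b_1 = 0, b_2 = 0.

Order the vertices as a < b < c < d < e < f < g. Listing each simplex with vertices in this order, K has dimension 2 with simplices:

  0-simplices (7): a, b, c, d, e, f, g
  1-simplices (18): ab, ac, ad, ae, af, ag, bc, bd, bf, bg, cd, cf, cg, de, dg, ef, eg, fg
  2-simplices (12): abf, abg, acd, acg, ade, aef, bcd, bcf, bdg, cfg, deg, efg

Hence C_0 ≅ Z^7, C_1 ≅ Z^18, C_2 ≅ Z^12.

The boundary map ∂_1: C_1 → C_0 maps an edge to its endpoints' difference, ∂[p,q] = q − p.
This gives a 7×18 integer matrix of rank 6; reducing to Smith normal form yields diagonal entries (1,1,1,1,1,1).

The boundary map ∂_2: C_2 → C_1 maps a triangle to the signed sum of its edges. For instance
  ∂deg = eg − dg + de,
  ∂ade = de − ae + ad.
The resulting 18×12 matrix has rank 12, and its Smith normal form has invariant factors (1,1,1,1,1,1,1,1,1,1,1,2).

From H_k ≅ ker(∂_k) / im(∂_{k+1}) we obtain:

  H_0: rank C_0 − rank ∂_1 = 7 − 6 = 1, and the invariant factors of ∂_1 are all 1, so H_0 ≅ Z.
  H_1: rank ker ∂_1 − rank ∂_2 = (18 − 6) − 12 = 0, and ∂_2 has invariant factor 2 > 1, so H_1 ≅ Z/2.
  H_2: rank ker ∂_2 − rank ∂_3 = (12 − 12) − 0 = 0, and there is no ∂_3, so H_2 ≅ 0.

(K is a triangulation of the real projective plane RP^2.)

Hence the Betti numbers are b_0 = 1, b_1 = 0, b_2 = 0.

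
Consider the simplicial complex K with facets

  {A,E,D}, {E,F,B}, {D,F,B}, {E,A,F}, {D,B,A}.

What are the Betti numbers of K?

b_0 = 1, b_1 = 1, b_2 = 0.

Fix the vertex order A < B < D < E < F and write every simplex with vertices in increasing order. Then dim K = 2 and the simplices of K are:

  0-simplices (5): A, B, D, E, F
  1-simplices (10): AB, AD, AE, AF, BD, BE, BF, DE, DF, EF
  2-simplices (5): ABD, ADE, AEF, BDF, BEF

Hence C_0 ≅ Z^5, C_1 ≅ Z^10, C_2 ≅ Z^5.

Boundary ∂_1: C_1 → C_0 is given by ∂[p,q] = [q] − [p]. For instance
  ∂AB = B − A.
The resulting 5×10 matrix has rank 4, and its Smith normal form has invariant factors (1,1,1,1).

∂_2: C_2 → C_1 maps a triangle to the signed sum of its edges. For instance
  ∂BDF = DF − BF + BD,
  ∂ADE = DE − AE + AD.
The resulting 10×5 matrix has rank 5, and its Smith normal form has invariant factors (1,1,1,1,1).

Now H_k = ker ∂_k / im ∂_{k+1}, so:

  H_0: rank C_0 − rank ∂_1 = 5 − 4 = 1, and the invariant factors of ∂_1 are all 1, so H_0 = Z.
  H_1: rank ker ∂_1 − rank ∂_2 = (10 − 4) − 5 = 1, and the invariant factors of ∂_2 are all 1, so H_1 = Z.
  H_2: rank ker ∂_2 − rank ∂_3 = (5 − 5) − 0 = 0, and there is no ∂_3, so H_2 = 0.

As a check, the Euler characteristic is 5 − 10 + 5 = 0, which agrees with 1 − 1 + 0 = 0.

Hence the Betti numbers are b_0 = 1, b_1 = 1, b_2 = 0.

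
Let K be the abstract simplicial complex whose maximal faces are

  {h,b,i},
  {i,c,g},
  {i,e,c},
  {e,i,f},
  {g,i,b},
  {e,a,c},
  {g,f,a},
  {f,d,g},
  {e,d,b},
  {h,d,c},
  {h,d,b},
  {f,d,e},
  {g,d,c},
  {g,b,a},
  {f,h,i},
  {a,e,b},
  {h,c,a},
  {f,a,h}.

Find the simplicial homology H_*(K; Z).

Fix the vertex order a < b < c < d < e < f < g < h < i and write every simplex with vertices in increasing order. Then dim K = 2 and the simplices of K are:

  0-simplices (9): a, b, c, d, e, f, g, h, i
  1-simplices (27): ab, ac, ae, af, ag, ah, bd, be, bg, bh, bi, cd, ce, cg, ch, ci, de, df, dg, dh, ef, ei, fg, fh, fi, gi, hi
  2-simplices (18): abe, abg, ace, ach, afg, afh, bde, bdh, bgi, bhi, cdg, cdh, cei, cgi, def, dfg, efi, fhi

Hence C_0 ≅ Z^9, C_1 ≅ Z^27, C_2 ≅ Z^18.

Boundary ∂_1: C_1 → C_0 is given by ∂[p,q] = [q] − [p].
The resulting 9×27 matrix has rank 8, and its Smith normal form has invariant factors (1,1,1,1,1,1,1,1).

The boundary map ∂_2: C_2 → C_1 acts by ∂[p,q,r] = [q,r] − [p,r] + [p,q]. For instance
  ∂cdh = dh − ch + cd,
  ∂bgi = gi − bi + bg.
The 27×18 boundary matrix has rank 17 and Smith normal form diag(1,1,1,1,1,1,1,1,1,1,1,1,1,1,1,1,1).

Computing H_k = (kernel of ∂_k) / (image of ∂_{k+1}):

  H_0: rank C_0 − rank ∂_1 = 9 − 8 = 1, and the invariant factors of ∂_1 are all 1, so H_0 = Z.
  H_1: rank ker ∂_1 − rank ∂_2 = (27 − 8) − 17 = 2, and the invariant factors of ∂_2 are all 1, so H_1 = Z^2.
  H_2: rank ker ∂_2 − rank ∂_3 = (18 − 17) − 0 = 1, and there is no ∂_3, so H_2 = Z.

As a check, the Euler characteristic is 9 − 27 + 18 = 0, which agrees with 1 − 2 + 1 = 0.
(K is a triangulation of the torus T^2.)

H_0 ≅ Z,  H_1 ≅ Z^2,  H_2 ≅ Z.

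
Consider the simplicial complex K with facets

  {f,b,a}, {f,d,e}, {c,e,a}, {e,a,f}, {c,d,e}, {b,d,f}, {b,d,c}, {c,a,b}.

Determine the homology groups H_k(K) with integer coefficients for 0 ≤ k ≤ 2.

Fix the vertex order a < b < c < d < e < f and write every simplex with vertices in increasing order. Then dim K = 2 and the simplices of K are:

  0-simplices (6): a, b, c, d, e, f
  1-simplices (12): ab, ac, ae, af, bc, bd, bf, cd, ce, de, df, ef
  2-simplices (8): abc, abf, ace, aef, bcd, bdf, cde, def

so the chain groups are C_0 ≅ Z^6, C_1 ≅ Z^12, C_2 ≅ Z^8.

Boundary ∂_1: C_1 → C_0 is given by ∂[p,q] = [q] − [p]. For instance
  ∂af = f − a.
As a 6×12 matrix over Z this has rank 5, with invariant factors (1,1,1,1,1).

∂_2: C_2 → C_1 acts by ∂[p,q,r] = [q,r] − [p,r] + [p,q]. For instance
  ∂ace = ce − ae + ac,
  ∂abf = bf − af + ab.
This gives a 12×8 integer matrix of rank 7; reducing to Smith normal form yields diagonal entries (1,1,1,1,1,1,1).

From H_k ≅ ker(∂_k) / im(∂_{k+1}) we obtain:

  H_0: rank C_0 − rank ∂_1 = 6 − 5 = 1, and the invariant factors of ∂_1 are all 1, so H_0 ≅ Z.
  H_1: rank ker ∂_1 − rank ∂_2 = (12 − 5) − 7 = 0, and the invariant factors of ∂_2 are all 1, so H_1 ≅ 0.
  H_2: rank ker ∂_2 − rank ∂_3 = (8 − 7) − 0 = 1, and there is no ∂_3, so H_2 ≅ Z.

H_0 ≅ Z,  H_1 = 0,  H_2 ≅ Z.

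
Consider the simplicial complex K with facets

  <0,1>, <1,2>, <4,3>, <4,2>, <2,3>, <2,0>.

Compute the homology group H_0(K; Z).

H_0 = Z.

Take the total order 0 < 1 < 2 < 3 < 4 on the vertex set. Then K (dimension 1) consists of the simplices:

  0-simplices (5): [0], [1], [2], [3], [4]
  1-simplices (6): [0,1], [0,2], [1,2], [2,3], [2,4], [3,4]

giving chain groups C_0 ≅ Z^5, C_1 ≅ Z^6.

Boundary ∂_1: C_1 → C_0 sends each edge [p,q] (with p < q) to q − p.
The 5×6 boundary matrix has rank 4 and Smith normal form diag(1,1,1,1).

Now H_k = ker ∂_k / im ∂_{k+1}, so:

  H_0: rank C_0 − rank ∂_1 = 5 − 4 = 1, and the invariant factors of ∂_1 are all 1, so H_0 ≅ Z.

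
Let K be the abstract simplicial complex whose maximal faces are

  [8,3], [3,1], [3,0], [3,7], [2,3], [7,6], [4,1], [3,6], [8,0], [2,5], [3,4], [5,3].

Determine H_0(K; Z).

We work with the vertex ordering 0 < 1 < 2 < 3 < 4 < 5 < 6 < 7 < 8. The simplices of K, each written with vertices in increasing order, are:

  0-simplices (9): [0], [1], [2], [3], [4], [5], [6], [7], [8]
  1-simplices (12): [0,3], [0,8], [1,3], [1,4], [2,3], [2,5], [3,4], [3,5], [3,6], [3,7], [3,8], [6,7]

Hence C_0 ≅ Z^9, C_1 ≅ Z^12.

The boundary map ∂_1: C_1 → C_0 is given by ∂[p,q] = [q] − [p]. For instance
  ∂[0,3] = [3] − [0].
This gives a 9×12 integer matrix of rank 8; reducing to Smith normal form yields diagonal entries (1,1,1,1,1,1,1,1).

Reading off H_k = ker ∂_k / im ∂_{k+1}:

  H_0: rank C_0 − rank ∂_1 = 9 − 8 = 1, and the invariant factors of ∂_1 are all 1, so H_0 ≅ Z.

H_0 = Z.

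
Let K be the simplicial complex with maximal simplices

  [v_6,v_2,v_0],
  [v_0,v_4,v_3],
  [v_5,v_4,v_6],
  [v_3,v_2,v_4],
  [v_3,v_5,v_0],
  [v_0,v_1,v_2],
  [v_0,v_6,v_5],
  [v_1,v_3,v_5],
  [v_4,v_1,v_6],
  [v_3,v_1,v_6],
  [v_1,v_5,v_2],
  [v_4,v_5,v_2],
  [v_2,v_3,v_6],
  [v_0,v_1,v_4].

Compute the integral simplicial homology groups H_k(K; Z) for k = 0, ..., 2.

We work with the vertex ordering v_0 < v_1 < v_2 < v_3 < v_4 < v_5 < v_6. The simplices of K, each written with vertices in increasing order, are:

  0-simplices (7): [v_0], [v_1], [v_2], [v_3], [v_4], [v_5], [v_6]
  1-simplices (21): (21 of them)
  2-simplices (14): (14 of them)

Hence C_0 ≅ Z^7, C_1 ≅ Z^21, C_2 ≅ Z^14.

The boundary map ∂_1: C_1 → C_0 sends each edge [p,q] (with p < q) to q − p. For instance
  ∂[v_2,v_5] = [v_5] − [v_2].
As a 7×21 matrix over Z this has rank 6, with invariant factors (1,1,1,1,1,1).

The boundary map ∂_2: C_2 → C_1 sends each 2-simplex [p,q,r] to [q,r] − [p,r] + [p,q]. For instance
  ∂[v_2,v_4,v_5] = [v_4,v_5] − [v_2,v_5] + [v_2,v_4],
  ∂[v_0,v_5,v_6] = [v_5,v_6] − [v_0,v_6] + [v_0,v_5].
As a 21×14 matrix over Z this has rank 13, with invariant factors (1,1,1,1,1,1,1,1,1,1,1,1,1).

Computing H_k = (kernel of ∂_k) / (image of ∂_{k+1}):

  H_0: rank C_0 − rank ∂_1 = 7 − 6 = 1, and the invariant factors of ∂_1 are all 1, so H_0 = Z.
  H_1: rank ker ∂_1 − rank ∂_2 = (21 − 6) − 13 = 2, and the invariant factors of ∂_2 are all 1, so H_1 = Z^2.
  H_2: rank ker ∂_2 − rank ∂_3 = (14 − 13) − 0 = 1, and there is no ∂_3, so H_2 = Z.

(K is a triangulation of the torus T^2.)

H_0 = Z,  H_1 = Z^2,  H_2 = Z.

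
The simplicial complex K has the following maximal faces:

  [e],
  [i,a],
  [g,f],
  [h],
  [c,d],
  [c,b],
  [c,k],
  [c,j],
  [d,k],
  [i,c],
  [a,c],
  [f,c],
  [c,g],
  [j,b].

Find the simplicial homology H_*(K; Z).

H_0 = Z^3,  H_1 = Z^4.

Take the total order a < b < c < d < e < f < g < h < i < j < k on the vertex set. Then K (dimension 1) consists of the simplices:

  0-simplices (11): a, b, c, d, e, f, g, h, i, j, k
  1-simplices (12): ac, ai, bc, bj, cd, cf, cg, ci, cj, ck, dk, fg

so the chain groups are C_0 ≅ Z^11, C_1 ≅ Z^12.

Boundary ∂_1: C_1 → C_0 sends each edge [p,q] (with p < q) to q − p. For instance
  ∂dk = k − d.
The 11×12 boundary matrix has rank 8 and Smith normal form diag(1,1,1,1,1,1,1,1).

Reading off H_k = ker ∂_k / im ∂_{k+1}:

  H_0: rank C_0 − rank ∂_1 = 11 − 8 = 3, and the invariant factors of ∂_1 are all 1, so H_0 = Z^3.
  H_1: rank ker ∂_1 − rank ∂_2 = (12 − 8) − 0 = 4, and there is no ∂_2, so H_1 = Z^4.

As a check, the Euler characteristic is 11 − 12 = -1, which agrees with 3 − 4 = -1.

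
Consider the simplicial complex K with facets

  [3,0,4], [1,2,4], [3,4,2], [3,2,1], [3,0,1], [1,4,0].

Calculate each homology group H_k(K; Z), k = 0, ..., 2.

H_0 ≅ Z,  H_1 = 0,  H_2 ≅ Z.

Take the total order 0 < 1 < 2 < 3 < 4 on the vertex set. Then K (dimension 2) consists of the simplices:

  0-simplices (5): [0], [1], [2], [3], [4]
  1-simplices (9): [0,1], [0,3], [0,4], [1,2], [1,3], [1,4], [2,3], [2,4], [3,4]
  2-simplices (6): [0,1,3], [0,1,4], [0,3,4], [1,2,3], [1,2,4], [2,3,4]

giving chain groups C_0 ≅ Z^5, C_1 ≅ Z^9, C_2 ≅ Z^6.

∂_1: C_1 → C_0 is given by ∂[p,q] = [q] − [p].
This gives a 5×9 integer matrix of rank 4; reducing to Smith normal form yields diagonal entries (1,1,1,1).

∂_2: C_2 → C_1 sends each 2-simplex [p,q,r] to [q,r] − [p,r] + [p,q]. For instance
  ∂[0,1,3] = [1,3] − [0,3] + [0,1],
  ∂[1,2,3] = [2,3] − [1,3] + [1,2].
This gives a 9×6 integer matrix of rank 5; reducing to Smith normal form yields diagonal entries (1,1,1,1,1).

Reading off H_k = ker ∂_k / im ∂_{k+1}:

  H_0: rank C_0 − rank ∂_1 = 5 − 4 = 1, and the invariant factors of ∂_1 are all 1, so H_0 = Z.
  H_1: rank ker ∂_1 − rank ∂_2 = (9 − 4) − 5 = 0, and the invariant factors of ∂_2 are all 1, so H_1 = 0.
  H_2: rank ker ∂_2 − rank ∂_3 = (6 − 5) − 0 = 1, and there is no ∂_3, so H_2 = Z.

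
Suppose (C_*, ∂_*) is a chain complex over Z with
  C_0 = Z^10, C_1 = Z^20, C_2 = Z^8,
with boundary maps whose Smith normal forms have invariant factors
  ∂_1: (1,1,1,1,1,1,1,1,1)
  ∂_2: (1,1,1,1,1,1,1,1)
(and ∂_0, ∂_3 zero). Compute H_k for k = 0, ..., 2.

H_0 ≅ Z,  H_1 ≅ Z^3,  H_2 = 0.

H_0: b_0 = 10 − 0 − 9 = 1; torsion from ∂_1 factors > 1: none. So H_0 ≅ Z.
H_1: b_1 = 20 − 9 − 8 = 3; torsion from ∂_2 factors > 1: none. So H_1 ≅ Z^3.
H_2: b_2 = 8 − 8 − 0 = 0; torsion from ∂_3 factors > 1: none. So H_2 ≅ 0.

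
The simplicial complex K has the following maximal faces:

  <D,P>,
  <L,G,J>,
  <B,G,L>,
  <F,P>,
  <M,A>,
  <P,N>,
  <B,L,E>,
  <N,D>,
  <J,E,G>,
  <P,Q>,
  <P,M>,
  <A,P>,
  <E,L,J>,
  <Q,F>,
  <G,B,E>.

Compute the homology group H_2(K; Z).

H_2 ≅ Z.

K has 12 vertices, 18 edges, 6 triangles.
rank ∂_2 = 5, rank ∂_3 = 0 ⇒ b_2 = 6 − 5 − 0 = 1. So H_2 = Z.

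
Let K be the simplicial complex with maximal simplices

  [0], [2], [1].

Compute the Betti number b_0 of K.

b_0 = 3.

We work with the vertex ordering 0 < 1 < 2. The simplices of K, each written with vertices in increasing order, are:

  0-simplices (3): [0], [1], [2]

so the chain groups are C_0 ≅ Z^3.

From H_k ≅ ker(∂_k) / im(∂_{k+1}) we obtain:

  H_0: rank C_0 − rank ∂_1 = 3 − 0 = 3, and there is no ∂_1, so H_0 ≅ Z^3.

(K is a triangulation of a set of 3 points.)

Hence the Betti numbers are b_0 = 3.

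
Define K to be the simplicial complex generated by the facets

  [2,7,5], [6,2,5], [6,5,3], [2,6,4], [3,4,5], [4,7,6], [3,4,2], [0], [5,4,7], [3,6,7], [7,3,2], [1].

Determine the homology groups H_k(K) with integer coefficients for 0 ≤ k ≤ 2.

We work with the vertex ordering 0 < 1 < 2 < 3 < 4 < 5 < 6 < 7. The simplices of K, each written with vertices in increasing order, are:

  0-simplices (8): [0], [1], [2], [3], [4], [5], [6], [7]
  1-simplices (15): [2,3], [2,4], [2,5], [2,6], [2,7], [3,4], [3,5], [3,6], [3,7], [4,5], [4,6], [4,7], [5,6], [5,7], [6,7]
  2-simplices (10): [2,3,4], [2,3,7], [2,4,6], [2,5,6], [2,5,7], [3,4,5], [3,5,6], [3,6,7], [4,5,7], [4,6,7]

so the chain groups are C_0 ≅ Z^8, C_1 ≅ Z^15, C_2 ≅ Z^10.

Boundary ∂_1: C_1 → C_0 maps an edge to its endpoints' difference, ∂[p,q] = q − p. For instance
  ∂[2,5] = [5] − [2].
The 8×15 boundary matrix has rank 5 and Smith normal form diag(1,1,1,1,1).

Boundary ∂_2: C_2 → C_1 maps a triangle to the signed sum of its edges. For instance
  ∂[4,5,7] = [5,7] − [4,7] + [4,5],
  ∂[3,4,5] = [4,5] − [3,5] + [3,4].
The 15×10 boundary matrix has rank 10 and Smith normal form diag(1,1,1,1,1,1,1,1,1,2).

Now H_k = ker ∂_k / im ∂_{k+1}, so:

  H_0: rank C_0 − rank ∂_1 = 8 − 5 = 3, and the invariant factors of ∂_1 are all 1, so H_0 ≅ Z^3.
  H_1: rank ker ∂_1 − rank ∂_2 = (15 − 5) − 10 = 0, and ∂_2 has invariant factor 2 > 1, so H_1 ≅ Z/2Z.
  H_2: rank ker ∂_2 − rank ∂_3 = (10 − 10) − 0 = 0, and there is no ∂_3, so H_2 ≅ 0.

H_0 ≅ Z^3,  H_1 ≅ Z/2Z,  H_2 = 0.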